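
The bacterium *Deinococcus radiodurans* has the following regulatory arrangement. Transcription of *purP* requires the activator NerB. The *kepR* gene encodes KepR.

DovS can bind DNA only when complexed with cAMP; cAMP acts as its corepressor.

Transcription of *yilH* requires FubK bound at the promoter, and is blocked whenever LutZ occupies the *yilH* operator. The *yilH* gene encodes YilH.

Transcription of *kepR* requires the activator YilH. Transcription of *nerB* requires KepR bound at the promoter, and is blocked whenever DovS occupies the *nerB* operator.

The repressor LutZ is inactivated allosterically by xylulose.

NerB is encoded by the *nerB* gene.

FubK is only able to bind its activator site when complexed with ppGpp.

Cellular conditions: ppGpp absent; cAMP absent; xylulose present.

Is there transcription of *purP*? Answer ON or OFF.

OFF

Xylulose is present, so LutZ is inactive.
ppGpp is absent, so FubK is inactive.
Required activator FubK is absent, so *yilH* is not transcribed.
So YilH is not produced.
Required activator YilH is absent, so *kepR* is not transcribed.
So KepR is not produced.
cAMP is absent, so DovS is inactive.
Required activator KepR is absent, so *nerB* is not transcribed.
So NerB is not produced.
Required activator NerB is absent, so *purP* is not transcribed.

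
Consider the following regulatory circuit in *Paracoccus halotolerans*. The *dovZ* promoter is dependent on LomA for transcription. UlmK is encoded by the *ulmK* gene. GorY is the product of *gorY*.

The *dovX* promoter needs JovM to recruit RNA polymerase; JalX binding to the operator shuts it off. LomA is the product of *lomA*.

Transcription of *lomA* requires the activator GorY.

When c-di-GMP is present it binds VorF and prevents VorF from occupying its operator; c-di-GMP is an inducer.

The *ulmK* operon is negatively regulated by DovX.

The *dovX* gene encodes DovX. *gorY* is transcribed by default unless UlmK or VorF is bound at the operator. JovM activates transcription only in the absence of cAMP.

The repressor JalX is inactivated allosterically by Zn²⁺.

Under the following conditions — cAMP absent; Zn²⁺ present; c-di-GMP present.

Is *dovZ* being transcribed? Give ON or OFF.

cAMP is absent, so JovM is active.
Zn²⁺ is present, so JalX is inactive.
No repressor is bound and JovM is active, so *dovX* is transcribed.
So DovX is produced and active.
With repressor DovX bound, *ulmK* is not transcribed.
So UlmK is not produced.
c-di-GMP is present, so VorF is inactive.
With no repressor bound, *gorY* is transcribed.
So GorY is produced and active.
No repressor is bound and GorY is active, so *lomA* is transcribed.
So LomA is produced and active.
No repressor is bound and LomA is active, so *dovZ* is transcribed.

ON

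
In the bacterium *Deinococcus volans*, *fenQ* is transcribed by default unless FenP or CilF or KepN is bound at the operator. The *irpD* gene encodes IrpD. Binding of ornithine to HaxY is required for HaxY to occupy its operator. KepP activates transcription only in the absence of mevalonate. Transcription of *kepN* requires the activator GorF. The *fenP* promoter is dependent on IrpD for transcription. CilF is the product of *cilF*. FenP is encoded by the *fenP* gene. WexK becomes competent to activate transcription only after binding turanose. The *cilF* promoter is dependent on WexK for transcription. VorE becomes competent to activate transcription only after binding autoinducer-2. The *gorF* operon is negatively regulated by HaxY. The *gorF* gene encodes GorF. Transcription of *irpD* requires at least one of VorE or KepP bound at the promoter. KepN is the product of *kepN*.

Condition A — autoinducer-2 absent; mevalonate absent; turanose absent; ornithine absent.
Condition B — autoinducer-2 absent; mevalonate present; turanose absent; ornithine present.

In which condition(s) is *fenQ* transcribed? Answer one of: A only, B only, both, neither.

Condition A:
Autoinducer-2 is absent, so VorE is inactive.
Mevalonate is absent, so KepP is active.
Activator KepP is present, so *irpD* is transcribed.
So IrpD is produced and active.
No repressor is bound and IrpD is active, so *fenP* is transcribed.
So FenP is produced and active.
Turanose is absent, so WexK is inactive.
Required activator WexK is absent, so *cilF* is not transcribed.
So CilF is not produced.
Ornithine is absent, so HaxY is inactive.
With no repressor bound, *gorF* is transcribed.
So GorF is produced and active.
No repressor is bound and GorF is active, so *kepN* is transcribed.
So KepN is produced and active.
With repressor FenP bound, *fenQ* is not transcribed.
→ *fenQ* is OFF in A.
Condition B:
Autoinducer-2 is absent, so VorE is inactive.
Mevalonate is present, so KepP is inactive.
No activator is available at the *irpD* promoter, so *irpD* is not transcribed.
So IrpD is not produced.
Required activator IrpD is absent, so *fenP* is not transcribed.
So FenP is not produced.
Turanose is absent, so WexK is inactive.
Required activator WexK is absent, so *cilF* is not transcribed.
So CilF is not produced.
Ornithine is present, so HaxY is active.
With repressor HaxY bound, *gorF* is not transcribed.
So GorF is not produced.
Required activator GorF is absent, so *kepN* is not transcribed.
So KepN is not produced.
With no repressor bound, *fenQ* is transcribed.
→ *fenQ* is ON in B.

B only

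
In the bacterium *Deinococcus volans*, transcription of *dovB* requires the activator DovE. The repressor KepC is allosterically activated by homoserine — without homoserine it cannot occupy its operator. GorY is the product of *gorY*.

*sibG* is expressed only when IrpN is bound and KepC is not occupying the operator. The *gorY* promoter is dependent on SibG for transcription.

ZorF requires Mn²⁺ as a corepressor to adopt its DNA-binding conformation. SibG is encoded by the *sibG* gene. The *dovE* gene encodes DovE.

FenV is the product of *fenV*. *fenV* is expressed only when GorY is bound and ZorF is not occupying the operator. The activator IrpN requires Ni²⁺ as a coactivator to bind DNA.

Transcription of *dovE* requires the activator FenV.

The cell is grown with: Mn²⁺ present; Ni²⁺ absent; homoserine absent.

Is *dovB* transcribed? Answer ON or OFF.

OFF

Homoserine is absent, so KepC is inactive.
Ni²⁺ is absent, so IrpN is inactive.
Required activator IrpN is absent, so *sibG* is not transcribed.
So SibG is not produced.
Required activator SibG is absent, so *gorY* is not transcribed.
So GorY is not produced.
Mn²⁺ is present, so ZorF is active.
With repressor ZorF bound, *fenV* is not transcribed.
So FenV is not produced.
Required activator FenV is absent, so *dovE* is not transcribed.
So DovE is not produced.
Required activator DovE is absent, so *dovB* is not transcribed.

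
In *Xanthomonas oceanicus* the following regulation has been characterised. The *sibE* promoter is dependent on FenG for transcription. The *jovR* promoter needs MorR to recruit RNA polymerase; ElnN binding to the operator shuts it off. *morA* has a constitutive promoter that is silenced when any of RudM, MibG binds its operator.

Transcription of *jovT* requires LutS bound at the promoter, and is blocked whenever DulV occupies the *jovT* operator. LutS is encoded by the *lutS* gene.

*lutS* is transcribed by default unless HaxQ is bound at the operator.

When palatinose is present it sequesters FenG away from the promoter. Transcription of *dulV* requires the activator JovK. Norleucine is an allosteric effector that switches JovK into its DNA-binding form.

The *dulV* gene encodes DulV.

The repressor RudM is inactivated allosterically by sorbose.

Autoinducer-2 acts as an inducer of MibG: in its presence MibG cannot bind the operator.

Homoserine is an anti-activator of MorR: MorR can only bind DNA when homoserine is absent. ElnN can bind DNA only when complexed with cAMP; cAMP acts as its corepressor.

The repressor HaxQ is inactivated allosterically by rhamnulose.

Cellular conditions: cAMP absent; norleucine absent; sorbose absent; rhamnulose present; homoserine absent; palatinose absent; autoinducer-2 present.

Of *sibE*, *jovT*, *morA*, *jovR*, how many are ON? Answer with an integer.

3

Palatinose is absent, so FenG is active.
No repressor is bound and FenG is active, so *sibE* is transcribed.
→ *sibE* is ON.
Norleucine is absent, so JovK is inactive.
Required activator JovK is absent, so *dulV* is not transcribed.
So DulV is not produced.
Rhamnulose is present, so HaxQ is inactive.
With no repressor bound, *lutS* is transcribed.
So LutS is produced and active.
No repressor is bound and LutS is active, so *jovT* is transcribed.
→ *jovT* is ON.
Sorbose is absent, so RudM is active.
Autoinducer-2 is present, so MibG is inactive.
With repressor RudM bound, *morA* is not transcribed.
→ *morA* is OFF.
Homoserine is absent, so MorR is active.
cAMP is absent, so ElnN is inactive.
No repressor is bound and MorR is active, so *jovR* is transcribed.
→ *jovR* is ON.
3 of the 4 genes are transcribed.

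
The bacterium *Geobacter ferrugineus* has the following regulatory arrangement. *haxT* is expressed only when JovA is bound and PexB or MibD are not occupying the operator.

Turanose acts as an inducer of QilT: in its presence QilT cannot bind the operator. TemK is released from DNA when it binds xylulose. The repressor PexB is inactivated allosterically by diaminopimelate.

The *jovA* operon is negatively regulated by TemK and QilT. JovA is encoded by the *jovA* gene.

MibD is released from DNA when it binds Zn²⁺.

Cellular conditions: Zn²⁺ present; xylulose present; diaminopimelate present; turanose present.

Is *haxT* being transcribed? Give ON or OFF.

ON

Diaminopimelate is present, so PexB is inactive.
Xylulose is present, so TemK is inactive.
Turanose is present, so QilT is inactive.
With no repressor bound, *jovA* is transcribed.
So JovA is produced and active.
Zn²⁺ is present, so MibD is inactive.
No repressor is bound and JovA is active, so *haxT* is transcribed.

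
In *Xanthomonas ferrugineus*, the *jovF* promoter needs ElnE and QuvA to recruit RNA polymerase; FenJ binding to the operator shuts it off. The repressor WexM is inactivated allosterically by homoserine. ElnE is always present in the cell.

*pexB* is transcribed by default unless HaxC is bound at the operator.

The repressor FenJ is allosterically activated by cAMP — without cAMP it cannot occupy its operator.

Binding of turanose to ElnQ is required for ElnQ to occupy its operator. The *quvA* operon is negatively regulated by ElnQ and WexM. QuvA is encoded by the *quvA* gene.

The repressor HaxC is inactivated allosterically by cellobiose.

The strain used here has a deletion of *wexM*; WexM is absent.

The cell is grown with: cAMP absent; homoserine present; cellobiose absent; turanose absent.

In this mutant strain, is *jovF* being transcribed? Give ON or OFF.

ON

cAMP is absent, so FenJ is inactive.
ElnE is produced constitutively and is active.
Turanose is absent, so ElnQ is inactive.
WexM is non-functional in this strain, so it has no effect.
With no repressor bound, *quvA* is transcribed.
So QuvA is produced and active.
No repressor is bound and ElnE and QuvA are active, so *jovF* is transcribed.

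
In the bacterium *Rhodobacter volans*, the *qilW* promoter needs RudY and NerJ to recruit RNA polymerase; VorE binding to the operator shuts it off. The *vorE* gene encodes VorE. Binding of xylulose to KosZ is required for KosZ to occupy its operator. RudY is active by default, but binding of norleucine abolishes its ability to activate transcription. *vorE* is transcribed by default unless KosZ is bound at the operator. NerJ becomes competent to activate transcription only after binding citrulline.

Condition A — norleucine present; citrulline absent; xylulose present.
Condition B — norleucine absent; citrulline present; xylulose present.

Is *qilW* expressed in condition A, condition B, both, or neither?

Condition A:
Norleucine is present, so RudY is inactive.
Citrulline is absent, so NerJ is inactive.
Xylulose is present, so KosZ is active.
With repressor KosZ bound, *vorE* is not transcribed.
So VorE is not produced.
Required activator RudY is absent, so *qilW* is not transcribed.
→ *qilW* is OFF in A.
Condition B:
Norleucine is absent, so RudY is active.
Citrulline is present, so NerJ is active.
Xylulose is present, so KosZ is active.
With repressor KosZ bound, *vorE* is not transcribed.
So VorE is not produced.
No repressor is bound and RudY and NerJ are active, so *qilW* is transcribed.
→ *qilW* is ON in B.

B only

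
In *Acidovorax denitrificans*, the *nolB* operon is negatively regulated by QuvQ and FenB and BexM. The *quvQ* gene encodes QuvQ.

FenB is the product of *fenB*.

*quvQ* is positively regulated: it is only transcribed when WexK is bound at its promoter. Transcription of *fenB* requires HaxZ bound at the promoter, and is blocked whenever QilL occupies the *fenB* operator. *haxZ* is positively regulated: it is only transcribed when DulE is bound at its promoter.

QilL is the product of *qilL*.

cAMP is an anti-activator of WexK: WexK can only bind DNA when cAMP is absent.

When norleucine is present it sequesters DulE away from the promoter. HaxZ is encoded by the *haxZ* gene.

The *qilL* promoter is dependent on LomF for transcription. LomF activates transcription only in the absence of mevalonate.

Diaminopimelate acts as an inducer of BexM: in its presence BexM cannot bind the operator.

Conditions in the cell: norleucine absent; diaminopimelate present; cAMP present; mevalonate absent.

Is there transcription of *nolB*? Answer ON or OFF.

cAMP is present, so WexK is inactive.
Required activator WexK is absent, so *quvQ* is not transcribed.
So QuvQ is not produced.
Mevalonate is absent, so LomF is active.
No repressor is bound and LomF is active, so *qilL* is transcribed.
So QilL is produced and active.
Norleucine is absent, so DulE is active.
No repressor is bound and DulE is active, so *haxZ* is transcribed.
So HaxZ is produced and active.
With repressor QilL bound, *fenB* is not transcribed.
So FenB is not produced.
Diaminopimelate is present, so BexM is inactive.
With no repressor bound, *nolB* is transcribed.

ON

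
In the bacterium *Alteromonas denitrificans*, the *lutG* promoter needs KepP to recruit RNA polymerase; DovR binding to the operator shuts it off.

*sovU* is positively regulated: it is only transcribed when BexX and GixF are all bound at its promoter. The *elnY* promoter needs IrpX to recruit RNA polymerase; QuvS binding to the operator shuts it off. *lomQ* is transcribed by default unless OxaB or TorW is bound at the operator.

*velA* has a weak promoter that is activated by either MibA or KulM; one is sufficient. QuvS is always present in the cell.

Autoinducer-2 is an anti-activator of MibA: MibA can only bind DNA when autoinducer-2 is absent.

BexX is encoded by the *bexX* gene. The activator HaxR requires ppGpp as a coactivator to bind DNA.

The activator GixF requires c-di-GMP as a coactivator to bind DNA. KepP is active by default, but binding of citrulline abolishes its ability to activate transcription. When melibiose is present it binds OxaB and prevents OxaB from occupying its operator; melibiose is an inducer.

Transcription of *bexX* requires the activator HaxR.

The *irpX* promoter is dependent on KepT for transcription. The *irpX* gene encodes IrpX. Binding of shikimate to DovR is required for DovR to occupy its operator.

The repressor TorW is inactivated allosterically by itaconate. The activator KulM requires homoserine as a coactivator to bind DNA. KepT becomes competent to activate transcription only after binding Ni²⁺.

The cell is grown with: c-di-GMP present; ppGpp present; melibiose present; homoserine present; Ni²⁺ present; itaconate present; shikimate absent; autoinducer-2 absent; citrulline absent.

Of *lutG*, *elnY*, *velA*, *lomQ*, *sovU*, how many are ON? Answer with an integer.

4

Shikimate is absent, so DovR is inactive.
Citrulline is absent, so KepP is active.
No repressor is bound and KepP is active, so *lutG* is transcribed.
→ *lutG* is ON.
Ni²⁺ is present, so KepT is active.
No repressor is bound and KepT is active, so *irpX* is transcribed.
So IrpX is produced and active.
QuvS is produced constitutively and is active.
With repressor QuvS bound, *elnY* is not transcribed.
→ *elnY* is OFF.
Autoinducer-2 is absent, so MibA is active.
Homoserine is present, so KulM is active.
Activator MibA is present, so *velA* is transcribed.
→ *velA* is ON.
Melibiose is present, so OxaB is inactive.
Itaconate is present, so TorW is inactive.
With no repressor bound, *lomQ* is transcribed.
→ *lomQ* is ON.
ppGpp is present, so HaxR is active.
No repressor is bound and HaxR is active, so *bexX* is transcribed.
So BexX is produced and active.
c-di-GMP is present, so GixF is active.
No repressor is bound and BexX and GixF are active, so *sovU* is transcribed.
→ *sovU* is ON.
4 of the 5 genes are transcribed.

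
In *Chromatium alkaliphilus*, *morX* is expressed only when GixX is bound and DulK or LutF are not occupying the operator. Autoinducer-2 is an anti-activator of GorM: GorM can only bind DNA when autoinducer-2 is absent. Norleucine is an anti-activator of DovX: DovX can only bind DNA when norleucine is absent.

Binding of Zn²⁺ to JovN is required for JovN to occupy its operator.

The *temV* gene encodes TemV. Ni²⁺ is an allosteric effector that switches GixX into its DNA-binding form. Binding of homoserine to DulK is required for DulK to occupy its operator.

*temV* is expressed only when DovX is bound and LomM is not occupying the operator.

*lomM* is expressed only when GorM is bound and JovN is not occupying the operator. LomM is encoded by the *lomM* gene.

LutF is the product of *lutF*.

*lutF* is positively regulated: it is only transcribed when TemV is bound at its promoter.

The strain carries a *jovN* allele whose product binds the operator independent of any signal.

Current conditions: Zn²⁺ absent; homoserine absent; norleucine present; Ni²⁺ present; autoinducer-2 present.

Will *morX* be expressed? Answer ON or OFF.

ON

Homoserine is absent, so DulK is inactive.
Autoinducer-2 is present, so GorM is inactive.
JovN is constitutively active in this strain.
With repressor JovN bound, *lomM* is not transcribed.
So LomM is not produced.
Norleucine is present, so DovX is inactive.
Required activator DovX is absent, so *temV* is not transcribed.
So TemV is not produced.
Required activator TemV is absent, so *lutF* is not transcribed.
So LutF is not produced.
Ni²⁺ is present, so GixX is active.
No repressor is bound and GixX is active, so *morX* is transcribed.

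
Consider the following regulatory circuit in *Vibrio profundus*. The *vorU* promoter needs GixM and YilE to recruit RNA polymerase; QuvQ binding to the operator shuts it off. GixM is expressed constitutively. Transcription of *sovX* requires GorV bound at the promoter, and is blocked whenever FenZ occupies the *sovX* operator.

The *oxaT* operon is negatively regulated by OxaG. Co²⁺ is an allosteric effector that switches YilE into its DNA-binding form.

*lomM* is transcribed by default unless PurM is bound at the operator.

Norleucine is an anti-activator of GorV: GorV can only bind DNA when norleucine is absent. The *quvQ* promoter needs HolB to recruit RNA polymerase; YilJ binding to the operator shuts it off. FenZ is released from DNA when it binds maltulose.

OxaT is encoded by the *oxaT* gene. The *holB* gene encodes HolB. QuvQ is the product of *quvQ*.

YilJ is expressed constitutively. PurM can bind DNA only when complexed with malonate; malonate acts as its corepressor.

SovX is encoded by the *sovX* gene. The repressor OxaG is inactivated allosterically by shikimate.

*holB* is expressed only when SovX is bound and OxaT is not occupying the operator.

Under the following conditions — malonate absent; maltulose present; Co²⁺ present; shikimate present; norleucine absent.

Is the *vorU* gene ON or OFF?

ON

YilJ is produced constitutively and is active.
Maltulose is present, so FenZ is inactive.
Norleucine is absent, so GorV is active.
No repressor is bound and GorV is active, so *sovX* is transcribed.
So SovX is produced and active.
Shikimate is present, so OxaG is inactive.
With no repressor bound, *oxaT* is transcribed.
So OxaT is produced and active.
With repressor OxaT bound, *holB* is not transcribed.
So HolB is not produced.
With repressor YilJ bound, *quvQ* is not transcribed.
So QuvQ is not produced.
GixM is produced constitutively and is active.
Co²⁺ is present, so YilE is active.
No repressor is bound and GixM and YilE are active, so *vorU* is transcribed.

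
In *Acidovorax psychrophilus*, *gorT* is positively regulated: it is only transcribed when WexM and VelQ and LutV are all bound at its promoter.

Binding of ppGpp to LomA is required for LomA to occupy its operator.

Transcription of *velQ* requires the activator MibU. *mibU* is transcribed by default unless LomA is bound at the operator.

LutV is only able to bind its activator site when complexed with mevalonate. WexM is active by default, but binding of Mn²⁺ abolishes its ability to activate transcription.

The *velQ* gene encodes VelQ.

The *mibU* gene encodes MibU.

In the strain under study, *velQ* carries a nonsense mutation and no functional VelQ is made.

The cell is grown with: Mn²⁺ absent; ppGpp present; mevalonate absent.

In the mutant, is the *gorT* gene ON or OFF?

Mn²⁺ is absent, so WexM is active.
VelQ is non-functional in this strain, so it has no effect.
Mevalonate is absent, so LutV is inactive.
Required activator VelQ is absent, so *gorT* is not transcribed.

OFF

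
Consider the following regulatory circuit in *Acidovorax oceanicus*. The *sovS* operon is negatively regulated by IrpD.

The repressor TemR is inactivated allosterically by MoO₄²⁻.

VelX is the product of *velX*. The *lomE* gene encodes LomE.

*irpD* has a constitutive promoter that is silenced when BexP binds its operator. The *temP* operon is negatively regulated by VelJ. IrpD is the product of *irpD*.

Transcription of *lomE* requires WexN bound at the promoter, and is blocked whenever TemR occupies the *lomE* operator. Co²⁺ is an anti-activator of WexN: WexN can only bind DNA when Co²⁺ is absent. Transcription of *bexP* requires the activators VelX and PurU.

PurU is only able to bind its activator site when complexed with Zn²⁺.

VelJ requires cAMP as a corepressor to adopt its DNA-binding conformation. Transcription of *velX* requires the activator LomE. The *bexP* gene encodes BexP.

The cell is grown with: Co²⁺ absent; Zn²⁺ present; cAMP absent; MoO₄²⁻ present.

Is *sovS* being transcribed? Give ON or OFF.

ON

Co²⁺ is absent, so WexN is active.
MoO₄²⁻ is present, so TemR is inactive.
No repressor is bound and WexN is active, so *lomE* is transcribed.
So LomE is produced and active.
No repressor is bound and LomE is active, so *velX* is transcribed.
So VelX is produced and active.
Zn²⁺ is present, so PurU is active.
No repressor is bound and VelX and PurU are active, so *bexP* is transcribed.
So BexP is produced and active.
With repressor BexP bound, *irpD* is not transcribed.
So IrpD is not produced.
With no repressor bound, *sovS* is transcribed.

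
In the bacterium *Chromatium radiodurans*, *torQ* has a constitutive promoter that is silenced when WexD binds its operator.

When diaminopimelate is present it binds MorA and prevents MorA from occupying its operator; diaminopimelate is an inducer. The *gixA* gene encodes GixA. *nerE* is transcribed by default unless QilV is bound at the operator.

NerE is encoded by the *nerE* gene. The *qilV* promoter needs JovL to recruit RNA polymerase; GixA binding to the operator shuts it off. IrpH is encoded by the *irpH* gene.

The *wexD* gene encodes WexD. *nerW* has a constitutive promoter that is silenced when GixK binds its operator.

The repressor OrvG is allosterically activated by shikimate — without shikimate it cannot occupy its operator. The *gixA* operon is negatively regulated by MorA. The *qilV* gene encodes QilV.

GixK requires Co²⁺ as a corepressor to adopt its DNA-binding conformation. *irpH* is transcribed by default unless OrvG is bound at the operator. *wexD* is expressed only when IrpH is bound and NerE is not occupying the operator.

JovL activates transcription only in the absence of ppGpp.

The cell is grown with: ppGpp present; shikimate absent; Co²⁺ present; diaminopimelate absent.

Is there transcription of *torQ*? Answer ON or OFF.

Diaminopimelate is absent, so MorA is active.
With repressor MorA bound, *gixA* is not transcribed.
So GixA is not produced.
ppGpp is present, so JovL is inactive.
Required activator JovL is absent, so *qilV* is not transcribed.
So QilV is not produced.
With no repressor bound, *nerE* is transcribed.
So NerE is produced and active.
Shikimate is absent, so OrvG is inactive.
With no repressor bound, *irpH* is transcribed.
So IrpH is produced and active.
With repressor NerE bound, *wexD* is not transcribed.
So WexD is not produced.
With no repressor bound, *torQ* is transcribed.

ON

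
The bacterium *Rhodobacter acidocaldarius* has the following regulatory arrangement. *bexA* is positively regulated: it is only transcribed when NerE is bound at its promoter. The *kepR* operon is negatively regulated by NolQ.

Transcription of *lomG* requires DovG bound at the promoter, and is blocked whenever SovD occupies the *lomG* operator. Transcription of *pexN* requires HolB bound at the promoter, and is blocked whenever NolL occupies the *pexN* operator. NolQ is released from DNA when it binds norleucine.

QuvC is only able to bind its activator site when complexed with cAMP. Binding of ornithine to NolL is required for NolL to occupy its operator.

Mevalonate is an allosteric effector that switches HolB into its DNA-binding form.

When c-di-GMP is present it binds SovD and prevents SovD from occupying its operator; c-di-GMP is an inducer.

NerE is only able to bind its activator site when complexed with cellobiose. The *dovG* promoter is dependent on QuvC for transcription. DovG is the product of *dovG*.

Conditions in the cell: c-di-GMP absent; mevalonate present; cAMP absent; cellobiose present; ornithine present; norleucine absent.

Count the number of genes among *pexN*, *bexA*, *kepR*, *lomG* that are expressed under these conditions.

1

Ornithine is present, so NolL is active.
Mevalonate is present, so HolB is active.
With repressor NolL bound, *pexN* is not transcribed.
→ *pexN* is OFF.
Cellobiose is present, so NerE is active.
No repressor is bound and NerE is active, so *bexA* is transcribed.
→ *bexA* is ON.
Norleucine is absent, so NolQ is active.
With repressor NolQ bound, *kepR* is not transcribed.
→ *kepR* is OFF.
cAMP is absent, so QuvC is inactive.
Required activator QuvC is absent, so *dovG* is not transcribed.
So DovG is not produced.
c-di-GMP is absent, so SovD is active.
With repressor SovD bound, *lomG* is not transcribed.
→ *lomG* is OFF.
1 of the 4 genes is transcribed.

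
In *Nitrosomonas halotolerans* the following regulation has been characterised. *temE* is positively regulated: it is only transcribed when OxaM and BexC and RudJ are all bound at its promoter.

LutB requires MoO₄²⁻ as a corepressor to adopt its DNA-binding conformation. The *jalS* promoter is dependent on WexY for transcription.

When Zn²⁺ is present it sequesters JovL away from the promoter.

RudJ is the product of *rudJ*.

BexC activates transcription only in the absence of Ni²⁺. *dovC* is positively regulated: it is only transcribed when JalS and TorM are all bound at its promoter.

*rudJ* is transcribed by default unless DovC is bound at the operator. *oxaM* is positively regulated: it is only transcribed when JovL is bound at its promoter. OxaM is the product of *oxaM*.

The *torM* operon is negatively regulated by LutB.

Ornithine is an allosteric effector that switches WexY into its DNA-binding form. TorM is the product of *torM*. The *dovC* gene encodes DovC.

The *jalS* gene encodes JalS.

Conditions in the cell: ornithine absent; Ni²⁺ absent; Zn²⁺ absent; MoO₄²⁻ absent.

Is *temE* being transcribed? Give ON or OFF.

ON

Zn²⁺ is absent, so JovL is active.
No repressor is bound and JovL is active, so *oxaM* is transcribed.
So OxaM is produced and active.
Ni²⁺ is absent, so BexC is active.
Ornithine is absent, so WexY is inactive.
Required activator WexY is absent, so *jalS* is not transcribed.
So JalS is not produced.
MoO₄²⁻ is absent, so LutB is inactive.
With no repressor bound, *torM* is transcribed.
So TorM is produced and active.
Required activator JalS is absent, so *dovC* is not transcribed.
So DovC is not produced.
With no repressor bound, *rudJ* is transcribed.
So RudJ is produced and active.
No repressor is bound and OxaM and BexC and RudJ are active, so *temE* is transcribed.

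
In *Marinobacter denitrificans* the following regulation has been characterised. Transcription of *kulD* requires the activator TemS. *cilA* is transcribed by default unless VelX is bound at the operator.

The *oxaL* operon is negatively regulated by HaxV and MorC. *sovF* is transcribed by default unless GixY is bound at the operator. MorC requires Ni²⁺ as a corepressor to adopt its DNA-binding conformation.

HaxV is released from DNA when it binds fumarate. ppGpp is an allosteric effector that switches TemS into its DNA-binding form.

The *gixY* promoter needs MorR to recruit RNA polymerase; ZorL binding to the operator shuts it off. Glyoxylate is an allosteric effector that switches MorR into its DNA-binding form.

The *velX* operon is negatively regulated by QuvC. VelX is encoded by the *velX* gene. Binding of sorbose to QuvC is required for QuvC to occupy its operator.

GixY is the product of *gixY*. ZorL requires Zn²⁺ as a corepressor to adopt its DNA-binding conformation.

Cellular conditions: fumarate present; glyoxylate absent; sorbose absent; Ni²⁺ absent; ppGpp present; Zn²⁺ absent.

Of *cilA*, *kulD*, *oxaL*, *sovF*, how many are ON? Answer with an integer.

3

Sorbose is absent, so QuvC is inactive.
With no repressor bound, *velX* is transcribed.
So VelX is produced and active.
With repressor VelX bound, *cilA* is not transcribed.
→ *cilA* is OFF.
ppGpp is present, so TemS is active.
No repressor is bound and TemS is active, so *kulD* is transcribed.
→ *kulD* is ON.
Fumarate is present, so HaxV is inactive.
Ni²⁺ is absent, so MorC is inactive.
With no repressor bound, *oxaL* is transcribed.
→ *oxaL* is ON.
Zn²⁺ is absent, so ZorL is inactive.
Glyoxylate is absent, so MorR is inactive.
Required activator MorR is absent, so *gixY* is not transcribed.
So GixY is not produced.
With no repressor bound, *sovF* is transcribed.
→ *sovF* is ON.
3 of the 4 genes are transcribed.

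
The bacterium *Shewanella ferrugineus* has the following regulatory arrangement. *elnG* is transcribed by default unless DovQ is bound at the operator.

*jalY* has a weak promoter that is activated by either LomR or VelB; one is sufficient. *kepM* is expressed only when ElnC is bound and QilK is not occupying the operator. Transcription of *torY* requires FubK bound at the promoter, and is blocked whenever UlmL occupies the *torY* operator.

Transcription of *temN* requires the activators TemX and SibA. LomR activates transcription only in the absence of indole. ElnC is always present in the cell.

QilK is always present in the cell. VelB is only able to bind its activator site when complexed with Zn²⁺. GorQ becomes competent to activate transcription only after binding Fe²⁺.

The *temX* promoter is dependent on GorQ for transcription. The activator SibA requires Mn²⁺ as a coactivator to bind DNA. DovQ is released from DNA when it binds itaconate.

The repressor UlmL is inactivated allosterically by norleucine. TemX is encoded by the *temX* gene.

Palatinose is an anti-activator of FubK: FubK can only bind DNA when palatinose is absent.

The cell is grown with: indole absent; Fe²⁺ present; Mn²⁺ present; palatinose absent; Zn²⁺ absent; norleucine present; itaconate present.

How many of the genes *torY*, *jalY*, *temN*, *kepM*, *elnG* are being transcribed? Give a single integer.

4

Palatinose is absent, so FubK is active.
Norleucine is present, so UlmL is inactive.
No repressor is bound and FubK is active, so *torY* is transcribed.
→ *torY* is ON.
Indole is absent, so LomR is active.
Zn²⁺ is absent, so VelB is inactive.
Activator LomR is present, so *jalY* is transcribed.
→ *jalY* is ON.
Fe²⁺ is present, so GorQ is active.
No repressor is bound and GorQ is active, so *temX* is transcribed.
So TemX is produced and active.
Mn²⁺ is present, so SibA is active.
No repressor is bound and TemX and SibA are active, so *temN* is transcribed.
→ *temN* is ON.
ElnC is produced constitutively and is active.
QilK is produced constitutively and is active.
With repressor QilK bound, *kepM* is not transcribed.
→ *kepM* is OFF.
Itaconate is present, so DovQ is inactive.
With no repressor bound, *elnG* is transcribed.
→ *elnG* is ON.
4 of the 5 genes are transcribed.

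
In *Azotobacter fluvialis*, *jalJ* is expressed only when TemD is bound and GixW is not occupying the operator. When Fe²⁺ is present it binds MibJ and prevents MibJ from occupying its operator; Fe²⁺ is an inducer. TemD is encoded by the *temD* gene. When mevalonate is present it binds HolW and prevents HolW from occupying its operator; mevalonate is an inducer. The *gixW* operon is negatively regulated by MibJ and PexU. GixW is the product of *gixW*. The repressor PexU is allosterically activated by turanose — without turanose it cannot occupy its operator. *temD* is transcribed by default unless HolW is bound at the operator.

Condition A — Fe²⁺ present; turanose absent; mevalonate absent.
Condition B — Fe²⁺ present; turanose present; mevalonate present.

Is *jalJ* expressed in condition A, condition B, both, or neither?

B only

Condition A:
Fe²⁺ is present, so MibJ is inactive.
Turanose is absent, so PexU is inactive.
With no repressor bound, *gixW* is transcribed.
So GixW is produced and active.
Mevalonate is absent, so HolW is active.
With repressor HolW bound, *temD* is not transcribed.
So TemD is not produced.
With repressor GixW bound, *jalJ* is not transcribed.
→ *jalJ* is OFF in A.
Condition B:
Fe²⁺ is present, so MibJ is inactive.
Turanose is present, so PexU is active.
With repressor PexU bound, *gixW* is not transcribed.
So GixW is not produced.
Mevalonate is present, so HolW is inactive.
With no repressor bound, *temD* is transcribed.
So TemD is produced and active.
No repressor is bound and TemD is active, so *jalJ* is transcribed.
→ *jalJ* is ON in B.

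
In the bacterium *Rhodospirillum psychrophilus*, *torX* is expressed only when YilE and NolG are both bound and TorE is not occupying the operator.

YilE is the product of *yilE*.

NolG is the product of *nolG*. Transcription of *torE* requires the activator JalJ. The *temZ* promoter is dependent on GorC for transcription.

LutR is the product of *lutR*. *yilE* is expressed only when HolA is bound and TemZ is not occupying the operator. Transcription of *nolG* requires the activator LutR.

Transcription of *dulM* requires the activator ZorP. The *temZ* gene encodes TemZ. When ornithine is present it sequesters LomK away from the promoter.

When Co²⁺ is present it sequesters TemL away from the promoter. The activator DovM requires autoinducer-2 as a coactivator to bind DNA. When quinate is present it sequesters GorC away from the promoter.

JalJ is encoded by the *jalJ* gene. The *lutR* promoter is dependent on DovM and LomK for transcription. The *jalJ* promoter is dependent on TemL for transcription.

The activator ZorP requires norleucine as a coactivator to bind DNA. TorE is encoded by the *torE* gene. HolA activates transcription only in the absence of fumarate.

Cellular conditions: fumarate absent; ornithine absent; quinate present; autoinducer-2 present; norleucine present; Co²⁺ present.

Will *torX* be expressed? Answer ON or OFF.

ON

Fumarate is absent, so HolA is active.
Quinate is present, so GorC is inactive.
Required activator GorC is absent, so *temZ* is not transcribed.
So TemZ is not produced.
No repressor is bound and HolA is active, so *yilE* is transcribed.
So YilE is produced and active.
Autoinducer-2 is present, so DovM is active.
Ornithine is absent, so LomK is active.
No repressor is bound and DovM and LomK are active, so *lutR* is transcribed.
So LutR is produced and active.
No repressor is bound and LutR is active, so *nolG* is transcribed.
So NolG is produced and active.
Co²⁺ is present, so TemL is inactive.
Required activator TemL is absent, so *jalJ* is not transcribed.
So JalJ is not produced.
Required activator JalJ is absent, so *torE* is not transcribed.
So TorE is not produced.
No repressor is bound and YilE and NolG are active, so *torX* is transcribed.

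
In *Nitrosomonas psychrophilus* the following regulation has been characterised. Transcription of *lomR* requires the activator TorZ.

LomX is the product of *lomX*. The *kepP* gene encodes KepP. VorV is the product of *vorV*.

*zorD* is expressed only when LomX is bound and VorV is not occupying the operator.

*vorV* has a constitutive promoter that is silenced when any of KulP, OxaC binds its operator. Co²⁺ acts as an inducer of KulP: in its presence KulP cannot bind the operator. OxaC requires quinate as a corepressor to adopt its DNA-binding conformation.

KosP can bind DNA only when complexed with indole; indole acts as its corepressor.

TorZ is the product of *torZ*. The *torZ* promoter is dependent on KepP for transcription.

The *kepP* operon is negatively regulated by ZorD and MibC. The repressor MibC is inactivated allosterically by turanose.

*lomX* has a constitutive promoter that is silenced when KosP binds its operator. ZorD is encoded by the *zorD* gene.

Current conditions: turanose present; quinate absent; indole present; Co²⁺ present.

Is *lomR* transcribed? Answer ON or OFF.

Indole is present, so KosP is active.
With repressor KosP bound, *lomX* is not transcribed.
So LomX is not produced.
Co²⁺ is present, so KulP is inactive.
Quinate is absent, so OxaC is inactive.
With no repressor bound, *vorV* is transcribed.
So VorV is produced and active.
With repressor VorV bound, *zorD* is not transcribed.
So ZorD is not produced.
Turanose is present, so MibC is inactive.
With no repressor bound, *kepP* is transcribed.
So KepP is produced and active.
No repressor is bound and KepP is active, so *torZ* is transcribed.
So TorZ is produced and active.
No repressor is bound and TorZ is active, so *lomR* is transcribed.

ON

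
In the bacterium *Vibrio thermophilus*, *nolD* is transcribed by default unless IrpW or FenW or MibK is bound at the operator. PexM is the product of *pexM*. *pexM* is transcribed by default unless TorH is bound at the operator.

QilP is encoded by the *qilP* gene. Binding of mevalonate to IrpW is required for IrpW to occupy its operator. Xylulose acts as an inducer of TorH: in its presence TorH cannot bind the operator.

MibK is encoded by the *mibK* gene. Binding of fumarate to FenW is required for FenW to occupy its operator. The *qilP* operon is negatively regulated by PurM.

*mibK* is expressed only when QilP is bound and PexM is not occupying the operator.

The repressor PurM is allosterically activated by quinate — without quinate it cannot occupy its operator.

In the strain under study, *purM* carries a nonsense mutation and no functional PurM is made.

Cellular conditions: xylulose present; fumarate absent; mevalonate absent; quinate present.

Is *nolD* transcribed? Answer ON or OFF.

ON

Mevalonate is absent, so IrpW is inactive.
Fumarate is absent, so FenW is inactive.
Xylulose is present, so TorH is inactive.
With no repressor bound, *pexM* is transcribed.
So PexM is produced and active.
PurM is non-functional in this strain, so it has no effect.
With no repressor bound, *qilP* is transcribed.
So QilP is produced and active.
With repressor PexM bound, *mibK* is not transcribed.
So MibK is not produced.
With no repressor bound, *nolD* is transcribed.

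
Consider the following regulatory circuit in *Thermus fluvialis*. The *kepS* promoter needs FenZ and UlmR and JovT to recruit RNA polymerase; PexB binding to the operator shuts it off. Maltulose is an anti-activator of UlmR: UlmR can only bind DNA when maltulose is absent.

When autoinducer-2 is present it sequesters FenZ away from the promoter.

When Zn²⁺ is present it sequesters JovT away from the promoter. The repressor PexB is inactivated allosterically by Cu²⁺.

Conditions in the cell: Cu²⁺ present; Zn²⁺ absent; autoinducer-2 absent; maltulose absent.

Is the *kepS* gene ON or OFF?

ON

Cu²⁺ is present, so PexB is inactive.
Autoinducer-2 is absent, so FenZ is active.
Maltulose is absent, so UlmR is active.
Zn²⁺ is absent, so JovT is active.
No repressor is bound and FenZ and UlmR and JovT are active, so *kepS* is transcribed.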